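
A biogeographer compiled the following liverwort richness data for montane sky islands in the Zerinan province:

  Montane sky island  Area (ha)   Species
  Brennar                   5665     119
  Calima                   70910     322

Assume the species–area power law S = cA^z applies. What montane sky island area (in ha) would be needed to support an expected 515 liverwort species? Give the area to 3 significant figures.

z = ln(322/119) / ln(70910/5665) = 0.9954 / 2.5271 = 0.3939
c = 119 / 5665^0.3939 = 119 / 30.09 = 3.955
A = (515/3.955)^(1/0.3939) ⇒ ln A = ln(130.2)/0.3939 = 12.3614
A = e^12.3614 ≈ 233604 ha

234000 ha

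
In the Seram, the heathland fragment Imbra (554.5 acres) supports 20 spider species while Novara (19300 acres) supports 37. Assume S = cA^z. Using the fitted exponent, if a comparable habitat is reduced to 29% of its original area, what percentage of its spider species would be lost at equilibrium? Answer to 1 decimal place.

19.3%

z = ln(37/20) / ln(19300/554.5) = 0.6152 / 3.5498 = 0.1733
S_new/S_old = (A_new/A_old)^z = 0.29^0.1733 = exp(0.1733 × -1.2379) = 0.8069
Fraction lost = 1 − 0.8069 = 0.1931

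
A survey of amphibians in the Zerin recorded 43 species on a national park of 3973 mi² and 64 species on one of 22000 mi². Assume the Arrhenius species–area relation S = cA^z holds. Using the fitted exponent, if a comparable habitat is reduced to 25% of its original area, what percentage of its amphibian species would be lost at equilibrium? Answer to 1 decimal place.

27.5%

z = ln(64/43) / ln(22000/3973) = 0.3977 / 1.7115 = 0.2324
S_new/S_old = (A_new/A_old)^z = 0.25^0.2324 = exp(0.2324 × -1.3863) = 0.7246
Fraction lost = 1 − 0.7246 = 0.2754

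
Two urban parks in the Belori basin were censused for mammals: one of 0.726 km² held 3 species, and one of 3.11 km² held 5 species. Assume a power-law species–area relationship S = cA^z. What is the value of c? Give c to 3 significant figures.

3.36

z = ln(S₂/S₁) / ln(A₂/A₁) = ln(5/3) / ln(3.11/0.726) = 0.5108 / 1.4548 = 0.3511
c = S₁ / A₁^z = 3 / 0.726^0.3511 = 3 / 0.8937 = 3.357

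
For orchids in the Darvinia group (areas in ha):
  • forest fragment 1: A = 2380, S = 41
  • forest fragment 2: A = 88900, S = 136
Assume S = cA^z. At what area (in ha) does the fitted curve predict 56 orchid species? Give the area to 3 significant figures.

6100 ha

z = ln(136/41) / ln(88900/2380) = 1.1991 / 3.6204 = 0.3312
c = 41 / 2380^0.3312 = 41 / 13.13 = 3.122
A = (56/3.122)^(1/0.3312) ⇒ ln A = ln(17.94)/0.3312 = 8.7162
A = e^8.7162 ≈ 6101 ha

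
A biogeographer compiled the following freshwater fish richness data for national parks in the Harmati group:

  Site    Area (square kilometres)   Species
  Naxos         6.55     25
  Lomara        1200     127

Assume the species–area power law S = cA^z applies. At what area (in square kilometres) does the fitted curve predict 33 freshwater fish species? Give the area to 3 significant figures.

16.0 square kilometres

z = ln(127/25) / ln(1200/6.55) = 1.6253 / 5.2106 = 0.3119
c = 25 / 6.55^0.3119 = 25 / 1.797 = 13.91
A = (33/13.91)^(1/0.3119) ⇒ ln A = ln(2.372)/0.3119 = 2.7695
A = e^2.7695 ≈ 15.95 square kilometres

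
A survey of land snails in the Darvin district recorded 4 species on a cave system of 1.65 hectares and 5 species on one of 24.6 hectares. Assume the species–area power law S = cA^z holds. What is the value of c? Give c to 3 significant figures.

3.84

z = ln(S₂/S₁) / ln(A₂/A₁) = ln(5/4) / ln(24.6/1.65) = 0.2231 / 2.7020 = 0.0826
c = S₁ / A₁^z = 4 / 1.65^0.0826 = 4 / 1.042 = 3.838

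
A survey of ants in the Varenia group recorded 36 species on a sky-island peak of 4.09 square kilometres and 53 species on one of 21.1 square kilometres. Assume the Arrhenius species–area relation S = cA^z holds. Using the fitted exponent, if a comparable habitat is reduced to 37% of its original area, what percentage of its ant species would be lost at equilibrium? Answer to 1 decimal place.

20.9%

z = ln(53/36) / ln(21.1/4.09) = 0.3868 / 1.6407 = 0.2357
S_new/S_old = (A_new/A_old)^z = 0.37^0.2357 = exp(0.2357 × -0.9943) = 0.7911
Fraction lost = 1 − 0.7911 = 0.2089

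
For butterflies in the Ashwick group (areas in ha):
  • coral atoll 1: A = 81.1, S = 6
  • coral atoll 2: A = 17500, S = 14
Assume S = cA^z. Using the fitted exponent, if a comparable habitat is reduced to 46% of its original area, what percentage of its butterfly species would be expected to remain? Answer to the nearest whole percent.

88%

z = ln(14/6) / ln(17500/81.1) = 0.8473 / 5.3743 = 0.1577
S_new/S_old = (A_new/A_old)^z = 0.46^0.1577 = exp(0.1577 × -0.7765) = 0.8848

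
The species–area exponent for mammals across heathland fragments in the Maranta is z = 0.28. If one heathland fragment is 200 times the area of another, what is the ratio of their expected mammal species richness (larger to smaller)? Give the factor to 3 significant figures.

4.41

S₂/S₁ = (A₂/A₁)^z = 200^0.28
ln(S₂/S₁) = 0.28 × ln 200 = 0.28 × 5.2983 = 1.4835
S₂/S₁ = e^1.4835 ≈ 4.408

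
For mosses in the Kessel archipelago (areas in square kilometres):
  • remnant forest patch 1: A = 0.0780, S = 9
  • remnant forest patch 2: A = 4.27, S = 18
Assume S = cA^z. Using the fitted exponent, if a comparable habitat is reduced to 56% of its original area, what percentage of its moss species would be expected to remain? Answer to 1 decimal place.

z = ln(18/9) / ln(4.27/0.078) = 0.6931 / 4.0027 = 0.1732
S_new/S_old = (A_new/A_old)^z = 0.56^0.1732 = exp(0.1732 × -0.5798) = 0.9045

90.4%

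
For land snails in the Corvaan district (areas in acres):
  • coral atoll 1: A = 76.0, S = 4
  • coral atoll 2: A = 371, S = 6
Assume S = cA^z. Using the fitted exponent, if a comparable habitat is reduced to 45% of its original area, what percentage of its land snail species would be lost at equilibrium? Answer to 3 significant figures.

18.5%

z = ln(6/4) / ln(371/76) = 0.4055 / 1.5855 = 0.2557
S_new/S_old = (A_new/A_old)^z = 0.45^0.2557 = exp(0.2557 × -0.7985) = 0.8153
Fraction lost = 1 − 0.8153 = 0.1847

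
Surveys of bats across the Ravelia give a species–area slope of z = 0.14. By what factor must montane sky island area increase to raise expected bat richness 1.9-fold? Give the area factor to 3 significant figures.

98.0

(A₂/A₁)^0.14 = 1.9, so A₂/A₁ = 1.9^(1/0.14) = 1.9^7.143
ln(A₂/A₁) = ln 1.9 / 0.14 = 0.6419 / 0.14 = 4.5847
A₂/A₁ = e^4.5847 ≈ 97.97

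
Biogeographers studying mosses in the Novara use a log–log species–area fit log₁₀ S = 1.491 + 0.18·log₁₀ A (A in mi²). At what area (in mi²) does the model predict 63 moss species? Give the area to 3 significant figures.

51.6 mi²

63 = 30.97 × A^0.18  ⇒  A^0.18 = 63/30.97 = 2.034
ln A = ln(2.034) / 0.18 = 0.7100 / 0.18 = 3.9443
A = e^3.9443 ≈ 51.64 mi²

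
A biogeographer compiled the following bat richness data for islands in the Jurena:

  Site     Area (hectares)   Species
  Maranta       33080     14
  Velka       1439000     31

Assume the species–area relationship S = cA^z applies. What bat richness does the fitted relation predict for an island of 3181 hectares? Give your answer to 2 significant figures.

8.5

z = ln(31/14) / ln(1439000/33080) = 0.7949 / 3.7728 = 0.2107
c = 14 / 33080^0.2107 = 14 / 8.959 = 1.563
S₃ = 1.563 × 3181^0.2107 = 1.563 × 5.47 ≈ 8.548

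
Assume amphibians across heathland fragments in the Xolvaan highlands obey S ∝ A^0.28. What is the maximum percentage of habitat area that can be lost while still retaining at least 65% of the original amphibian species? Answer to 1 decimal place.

78.5%

Need (A_new/A_old)^0.28 = 0.65, so A_new/A_old = 0.65^(1/0.28) = 0.65^3.571
ln(A_new/A_old) = ln 0.65 / 0.28 = -0.4308 / 0.28 = -1.5385
A_new/A_old = e^-1.5385 ≈ 0.2147
Fraction that can be lost = 1 − 0.2147 = 0.7853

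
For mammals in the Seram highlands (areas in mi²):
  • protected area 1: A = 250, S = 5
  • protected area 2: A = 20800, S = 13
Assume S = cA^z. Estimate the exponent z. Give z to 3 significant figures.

0.216

Taking logs: ln S = ln c + z ln A, so z = (ln S₂ − ln S₁)/(ln A₂ − ln A₁).
z = ln(13/5) / ln(20800/250) = ln(2.6) / ln(83.2) = 0.9555 / 4.4212 = 0.2161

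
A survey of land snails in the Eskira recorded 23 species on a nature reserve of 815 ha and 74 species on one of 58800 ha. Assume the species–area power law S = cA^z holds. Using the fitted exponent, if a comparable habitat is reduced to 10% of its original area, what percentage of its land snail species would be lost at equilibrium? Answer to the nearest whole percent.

47%

z = ln(74/23) / ln(58800/815) = 1.1686 / 4.2787 = 0.2731
S_new/S_old = (A_new/A_old)^z = 0.1^0.2731 = exp(0.2731 × -2.3026) = 0.5332
Fraction lost = 1 − 0.5332 = 0.4668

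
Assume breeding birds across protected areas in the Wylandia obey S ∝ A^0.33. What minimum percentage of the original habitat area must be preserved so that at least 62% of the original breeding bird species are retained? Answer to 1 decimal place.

Need (A_new/A_old)^0.33 = 0.62, so A_new/A_old = 0.62^(1/0.33) = 0.62^3.03
ln(A_new/A_old) = ln 0.62 / 0.33 = -0.4780 / 0.33 = -1.4486
A_new/A_old = e^-1.4486 ≈ 0.2349

23.5%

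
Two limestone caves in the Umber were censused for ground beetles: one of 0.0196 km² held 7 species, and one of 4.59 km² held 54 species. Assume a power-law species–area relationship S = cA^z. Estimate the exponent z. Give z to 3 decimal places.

0.374

Taking logs: ln S = ln c + z ln A, so z = (ln S₂ − ln S₁)/(ln A₂ − ln A₁).
z = ln(54/7) / ln(4.59/0.0196) = ln(7.714) / ln(234.2) = 2.0431 / 5.4561 = 0.3745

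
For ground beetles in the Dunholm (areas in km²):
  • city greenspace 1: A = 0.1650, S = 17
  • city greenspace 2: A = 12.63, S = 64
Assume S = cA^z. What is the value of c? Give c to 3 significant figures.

z = ln(S₂/S₁) / ln(A₂/A₁) = ln(64/17) / ln(12.63/0.165) = 1.3257 / 4.3379 = 0.3056
c = S₁ / A₁^z = 17 / 0.165^0.3056 = 17 / 0.5766 = 29.48

29.5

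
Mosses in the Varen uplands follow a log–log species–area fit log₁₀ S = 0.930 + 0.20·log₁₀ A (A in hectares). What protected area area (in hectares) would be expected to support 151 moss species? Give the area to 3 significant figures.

1760000 hectares

151 = 8.511 × A^0.2  ⇒  A^0.2 = 151/8.511 = 17.74
ln A = ln(17.74) / 0.2 = 2.8759 / 0.2 = 14.3794
A = e^14.3794 ≈ 1757457 hectares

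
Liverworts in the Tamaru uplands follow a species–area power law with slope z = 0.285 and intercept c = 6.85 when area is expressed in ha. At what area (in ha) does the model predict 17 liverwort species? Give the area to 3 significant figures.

24.3 ha

17 = 6.85 × A^0.285  ⇒  A^0.285 = 17/6.85 = 2.482
ln A = ln(2.482) / 0.285 = 0.9090 / 0.285 = 3.1893
A = e^3.1893 ≈ 24.27 ha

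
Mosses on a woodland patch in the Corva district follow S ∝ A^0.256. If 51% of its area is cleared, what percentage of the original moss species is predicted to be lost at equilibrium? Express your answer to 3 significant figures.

16.7%

S_new/S_old = (A_new/A_old)^z = 0.49^0.256
= exp(0.256 × ln 0.49) = exp(0.256 × -0.7133) = exp(-0.1826) ≈ 0.8331
Fraction lost = 1 − 0.8331 = 0.1669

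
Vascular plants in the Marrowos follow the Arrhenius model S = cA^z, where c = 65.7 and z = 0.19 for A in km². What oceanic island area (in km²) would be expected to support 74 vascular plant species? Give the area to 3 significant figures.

1.87 km²

74 = 65.7 × A^0.19  ⇒  A^0.19 = 74/65.7 = 1.126
ln A = ln(1.126) / 0.19 = 0.1190 / 0.19 = 0.6261
A = e^0.6261 ≈ 1.87 km²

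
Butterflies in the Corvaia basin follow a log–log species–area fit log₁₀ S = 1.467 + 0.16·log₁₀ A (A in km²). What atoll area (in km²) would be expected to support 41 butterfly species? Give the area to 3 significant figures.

41 = 29.31 × A^0.16  ⇒  A^0.16 = 41/29.31 = 1.399
ln A = ln(1.399) / 0.16 = 0.3357 / 0.16 = 2.0980
A = e^2.0980 ≈ 8.15 km²

8.15 km²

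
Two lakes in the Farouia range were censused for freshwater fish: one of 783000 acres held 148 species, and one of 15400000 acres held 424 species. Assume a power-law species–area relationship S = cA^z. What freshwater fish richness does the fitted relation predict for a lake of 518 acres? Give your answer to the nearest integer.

11

z = ln(424/148) / ln(15400000/783000) = 1.0525 / 2.9790 = 0.3533
c = 148 / 783000^0.3533 = 148 / 120.9 = 1.224
S₃ = 1.224 × 518^0.3533 = 1.224 × 9.099 ≈ 11.14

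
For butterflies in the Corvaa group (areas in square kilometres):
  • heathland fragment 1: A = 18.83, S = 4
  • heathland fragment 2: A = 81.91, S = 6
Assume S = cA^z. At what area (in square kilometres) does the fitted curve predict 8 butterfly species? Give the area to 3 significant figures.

232 square kilometres

z = ln(6/4) / ln(81.91/18.83) = 0.4055 / 1.4702 = 0.2758
c = 4 / 18.83^0.2758 = 4 / 2.247 = 1.78
A = (8/1.78)^(1/0.2758) ⇒ ln A = ln(4.494)/0.2758 = 5.4487
A = e^5.4487 ≈ 232.5 square kilometres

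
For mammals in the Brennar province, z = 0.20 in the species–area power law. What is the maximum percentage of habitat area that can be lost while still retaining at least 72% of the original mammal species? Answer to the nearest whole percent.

81%

Need (A_new/A_old)^0.2 = 0.72, so A_new/A_old = 0.72^(1/0.2) = 0.72^5
ln(A_new/A_old) = ln 0.72 / 0.2 = -0.3285 / 0.2 = -1.6425
A_new/A_old = e^-1.6425 ≈ 0.1935
Fraction that can be lost = 1 − 0.1935 = 0.8065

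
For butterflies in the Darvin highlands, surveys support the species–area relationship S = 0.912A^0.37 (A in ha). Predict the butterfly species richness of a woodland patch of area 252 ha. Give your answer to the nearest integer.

7

S = 0.912 × 252^0.37
ln S = ln 0.912 + 0.37 × ln 252 = -0.0921 + 0.37 × 5.5294 = 1.9538
S = e^1.9538 ≈ 7.055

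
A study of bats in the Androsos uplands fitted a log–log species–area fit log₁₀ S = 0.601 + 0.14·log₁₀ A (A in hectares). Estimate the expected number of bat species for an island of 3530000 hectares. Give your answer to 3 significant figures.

S = 3.99 × 3530000^0.14
ln S = ln 3.99 + 0.14 × ln 3530000 = 1.3839 + 0.14 × 15.0768 = 3.4946
S = e^3.4946 ≈ 32.94

32.9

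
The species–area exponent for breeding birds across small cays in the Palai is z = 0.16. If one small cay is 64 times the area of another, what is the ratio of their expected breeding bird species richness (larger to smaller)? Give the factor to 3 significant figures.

S₂/S₁ = (A₂/A₁)^z = 64^0.16
ln(S₂/S₁) = 0.16 × ln 64 = 0.16 × 4.1589 = 0.6654
S₂/S₁ = e^0.6654 ≈ 1.945

1.95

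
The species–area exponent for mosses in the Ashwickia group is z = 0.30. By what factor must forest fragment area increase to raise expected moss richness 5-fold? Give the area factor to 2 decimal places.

213.75

(A₂/A₁)^0.3 = 5, so A₂/A₁ = 5^(1/0.3) = 5^3.333
ln(A₂/A₁) = ln 5 / 0.3 = 1.6094 / 0.3 = 5.3648
A₂/A₁ = e^5.3648 ≈ 213.7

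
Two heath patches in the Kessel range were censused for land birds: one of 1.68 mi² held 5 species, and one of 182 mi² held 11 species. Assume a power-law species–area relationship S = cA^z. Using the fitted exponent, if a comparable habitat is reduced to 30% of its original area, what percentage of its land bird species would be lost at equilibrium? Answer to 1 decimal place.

18.3%

z = ln(11/5) / ln(182/1.68) = 0.7885 / 4.6852 = 0.1683
S_new/S_old = (A_new/A_old)^z = 0.3^0.1683 = exp(0.1683 × -1.2040) = 0.8166
Fraction lost = 1 − 0.8166 = 0.1834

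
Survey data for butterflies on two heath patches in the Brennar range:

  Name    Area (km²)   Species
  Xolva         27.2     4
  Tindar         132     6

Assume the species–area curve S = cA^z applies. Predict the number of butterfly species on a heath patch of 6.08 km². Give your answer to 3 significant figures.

z = ln(6/4) / ln(132/27.2) = 0.4055 / 1.5796 = 0.2567
c = 4 / 27.2^0.2567 = 4 / 2.335 = 1.713
S₃ = 1.713 × 6.08^0.2567 = 1.713 × 1.589 ≈ 2.723

2.72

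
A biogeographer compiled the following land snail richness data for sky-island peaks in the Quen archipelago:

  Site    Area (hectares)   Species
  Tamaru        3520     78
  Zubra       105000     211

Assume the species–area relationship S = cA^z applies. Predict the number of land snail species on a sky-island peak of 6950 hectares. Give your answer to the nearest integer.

95

z = ln(211/78) / ln(105000/3520) = 0.9951 / 3.3955 = 0.2931
c = 78 / 3520^0.2931 = 78 / 10.95 = 7.123
S₃ = 7.123 × 6950^0.2931 = 7.123 × 13.37 ≈ 95.21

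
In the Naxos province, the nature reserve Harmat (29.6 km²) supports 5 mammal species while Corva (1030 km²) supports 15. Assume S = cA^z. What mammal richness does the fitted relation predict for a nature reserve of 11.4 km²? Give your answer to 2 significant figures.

3.7

z = ln(15/5) / ln(1030/29.6) = 1.0986 / 3.5495 = 0.3095
c = 5 / 29.6^0.3095 = 5 / 2.853 = 1.752
S₃ = 1.752 × 11.4^0.3095 = 1.752 × 2.124 ≈ 3.721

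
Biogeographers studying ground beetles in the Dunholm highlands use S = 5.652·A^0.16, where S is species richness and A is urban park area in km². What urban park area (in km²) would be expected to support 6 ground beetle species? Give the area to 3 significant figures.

6 = 5.652 × A^0.16  ⇒  A^0.16 = 6/5.652 = 1.062
ln A = ln(1.062) / 0.16 = 0.0598 / 0.16 = 0.3734
A = e^0.3734 ≈ 1.453 km²

1.45 km²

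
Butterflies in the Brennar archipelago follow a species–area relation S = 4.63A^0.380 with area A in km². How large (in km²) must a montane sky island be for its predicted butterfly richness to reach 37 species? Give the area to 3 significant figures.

237 km²

37 = 4.63 × A^0.38  ⇒  A^0.38 = 37/4.63 = 7.991
ln A = ln(7.991) / 0.38 = 2.0784 / 0.38 = 5.4694
A = e^5.4694 ≈ 237.3 km²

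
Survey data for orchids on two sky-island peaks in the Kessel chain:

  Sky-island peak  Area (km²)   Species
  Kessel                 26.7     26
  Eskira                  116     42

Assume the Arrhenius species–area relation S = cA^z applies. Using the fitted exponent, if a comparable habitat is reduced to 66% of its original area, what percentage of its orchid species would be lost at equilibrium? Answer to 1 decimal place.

z = ln(42/26) / ln(116/26.7) = 0.4796 / 1.4689 = 0.3265
S_new/S_old = (A_new/A_old)^z = 0.66^0.3265 = exp(0.3265 × -0.4155) = 0.8731
Fraction lost = 1 − 0.8731 = 0.1269

12.7%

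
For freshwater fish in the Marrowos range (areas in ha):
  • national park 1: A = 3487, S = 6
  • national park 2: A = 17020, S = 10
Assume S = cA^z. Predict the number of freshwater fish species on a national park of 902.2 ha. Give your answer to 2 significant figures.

z = ln(10/6) / ln(17020/3487) = 0.5108 / 1.5853 = 0.3222
c = 6 / 3487^0.3222 = 6 / 13.85 = 0.4332
S₃ = 0.4332 × 902.2^0.3222 = 0.4332 × 8.959 ≈ 3.881

3.9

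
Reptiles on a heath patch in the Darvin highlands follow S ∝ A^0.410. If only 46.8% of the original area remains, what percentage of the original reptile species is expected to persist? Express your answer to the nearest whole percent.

73%

S_new/S_old = (A_new/A_old)^z = 0.468^0.41
= exp(0.41 × ln 0.468) = exp(0.41 × -0.7593) = exp(-0.3113) ≈ 0.7325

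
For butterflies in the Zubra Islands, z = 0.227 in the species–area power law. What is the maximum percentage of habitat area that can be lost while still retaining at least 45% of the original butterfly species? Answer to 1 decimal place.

97.0%

Need (A_new/A_old)^0.227 = 0.45, so A_new/A_old = 0.45^(1/0.227) = 0.45^4.405
ln(A_new/A_old) = ln 0.45 / 0.227 = -0.7985 / 0.227 = -3.5177
A_new/A_old = e^-3.5177 ≈ 0.02967
Fraction that can be lost = 1 − 0.02967 = 0.9703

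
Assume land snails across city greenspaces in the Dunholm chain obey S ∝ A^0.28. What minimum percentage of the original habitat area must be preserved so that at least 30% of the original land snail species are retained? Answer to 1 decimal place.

1.4%

Need (A_new/A_old)^0.28 = 0.3, so A_new/A_old = 0.3^(1/0.28) = 0.3^3.571
ln(A_new/A_old) = ln 0.3 / 0.28 = -1.2040 / 0.28 = -4.2999
A_new/A_old = e^-4.2999 ≈ 0.01357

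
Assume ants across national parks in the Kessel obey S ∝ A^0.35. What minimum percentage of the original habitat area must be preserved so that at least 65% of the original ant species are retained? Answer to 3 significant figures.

Need (A_new/A_old)^0.35 = 0.65, so A_new/A_old = 0.65^(1/0.35) = 0.65^2.857
ln(A_new/A_old) = ln 0.65 / 0.35 = -0.4308 / 0.35 = -1.2308
A_new/A_old = e^-1.2308 ≈ 0.2921

29.2%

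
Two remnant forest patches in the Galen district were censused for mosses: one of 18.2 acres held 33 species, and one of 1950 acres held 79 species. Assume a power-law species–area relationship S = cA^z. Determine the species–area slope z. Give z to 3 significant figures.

0.187

Taking logs: ln S = ln c + z ln A, so z = (ln S₂ − ln S₁)/(ln A₂ − ln A₁).
z = ln(79/33) / ln(1950/18.2) = ln(2.394) / ln(107.1) = 0.8729 / 4.6742 = 0.1868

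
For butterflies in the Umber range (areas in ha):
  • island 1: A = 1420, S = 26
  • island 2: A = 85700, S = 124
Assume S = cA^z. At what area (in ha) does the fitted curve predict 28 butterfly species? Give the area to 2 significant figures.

1700 ha

z = ln(124/26) / ln(85700/1420) = 1.5622 / 4.1002 = 0.3810
c = 26 / 1420^0.3810 = 26 / 15.89 = 1.637
A = (28/1.637)^(1/0.3810) ⇒ ln A = ln(17.11)/0.3810 = 7.4529
A = e^7.4529 ≈ 1725 ha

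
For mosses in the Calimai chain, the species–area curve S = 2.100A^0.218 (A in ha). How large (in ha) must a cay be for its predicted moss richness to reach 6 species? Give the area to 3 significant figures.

6 = 2.1 × A^0.218  ⇒  A^0.218 = 6/2.1 = 2.857
ln A = ln(2.857) / 0.218 = 1.0498 / 0.218 = 4.8157
A = e^4.8157 ≈ 123.4 ha

123 ha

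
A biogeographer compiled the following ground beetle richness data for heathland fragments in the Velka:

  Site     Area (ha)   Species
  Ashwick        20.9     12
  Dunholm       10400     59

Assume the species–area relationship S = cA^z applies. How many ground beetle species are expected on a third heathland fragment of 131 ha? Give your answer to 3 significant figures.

19.2

z = ln(59/12) / ln(10400/20.9) = 1.5926 / 6.2098 = 0.2565
c = 12 / 20.9^0.2565 = 12 / 2.181 = 5.503
S₃ = 5.503 × 131^0.2565 = 5.503 × 3.492 ≈ 19.21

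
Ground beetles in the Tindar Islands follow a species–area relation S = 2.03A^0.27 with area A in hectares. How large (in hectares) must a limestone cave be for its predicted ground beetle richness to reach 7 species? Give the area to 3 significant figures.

7 = 2.03 × A^0.27  ⇒  A^0.27 = 7/2.03 = 3.448
ln A = ln(3.448) / 0.27 = 1.2379 / 0.27 = 4.5847
A = e^4.5847 ≈ 97.98 hectares

98.0 hectares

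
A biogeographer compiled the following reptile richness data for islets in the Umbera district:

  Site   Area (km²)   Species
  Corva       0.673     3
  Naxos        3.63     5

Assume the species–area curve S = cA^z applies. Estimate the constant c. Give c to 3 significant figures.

z = ln(S₂/S₁) / ln(A₂/A₁) = ln(5/3) / ln(3.63/0.673) = 0.5108 / 1.6852 = 0.3031
c = S₁ / A₁^z = 3 / 0.673^0.3031 = 3 / 0.8869 = 3.383

3.38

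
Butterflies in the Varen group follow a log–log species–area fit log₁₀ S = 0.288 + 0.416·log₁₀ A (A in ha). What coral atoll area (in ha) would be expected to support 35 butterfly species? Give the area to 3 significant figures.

1050 ha

35 = 1.941 × A^0.416  ⇒  A^0.416 = 35/1.941 = 18.03
ln A = ln(18.03) / 0.416 = 2.8922 / 0.416 = 6.9524
A = e^6.9524 ≈ 1046 ha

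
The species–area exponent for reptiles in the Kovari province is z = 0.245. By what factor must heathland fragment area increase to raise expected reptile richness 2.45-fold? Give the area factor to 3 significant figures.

(A₂/A₁)^0.245 = 2.45, so A₂/A₁ = 2.45^(1/0.245) = 2.45^4.082
ln(A₂/A₁) = ln 2.45 / 0.245 = 0.8961 / 0.245 = 3.6575
A₂/A₁ = e^3.6575 ≈ 38.76

38.8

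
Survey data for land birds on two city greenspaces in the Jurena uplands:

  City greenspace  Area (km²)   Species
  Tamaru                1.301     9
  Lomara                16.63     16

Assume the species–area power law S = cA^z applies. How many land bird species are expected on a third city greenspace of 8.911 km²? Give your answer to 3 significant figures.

13.9

z = ln(16/9) / ln(16.63/1.301) = 0.5754 / 2.5481 = 0.2258
c = 9 / 1.301^0.2258 = 9 / 1.061 = 8.481
S₃ = 8.481 × 8.911^0.2258 = 8.481 × 1.639 ≈ 13.9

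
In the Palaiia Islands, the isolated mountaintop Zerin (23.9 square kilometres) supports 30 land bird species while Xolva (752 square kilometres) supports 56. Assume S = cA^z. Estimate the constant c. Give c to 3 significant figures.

z = ln(S₂/S₁) / ln(A₂/A₁) = ln(56/30) / ln(752/23.9) = 0.6242 / 3.4489 = 0.1810
c = S₁ / A₁^z = 30 / 23.9^0.1810 = 30 / 1.776 = 16.89

16.9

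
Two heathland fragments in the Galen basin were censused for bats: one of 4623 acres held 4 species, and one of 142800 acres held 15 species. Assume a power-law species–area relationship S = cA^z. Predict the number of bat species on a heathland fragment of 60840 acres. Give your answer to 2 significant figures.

z = ln(15/4) / ln(142800/4623) = 1.3218 / 3.4304 = 0.3853
c = 4 / 4623^0.3853 = 4 / 25.83 = 0.1549
S₃ = 0.1549 × 60840^0.3853 = 0.1549 × 69.72 ≈ 10.8

11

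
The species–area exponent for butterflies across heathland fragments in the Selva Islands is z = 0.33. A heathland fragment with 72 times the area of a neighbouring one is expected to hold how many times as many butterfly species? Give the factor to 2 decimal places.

4.10

S₂/S₁ = (A₂/A₁)^z = 72^0.33
ln(S₂/S₁) = 0.33 × ln 72 = 0.33 × 4.2767 = 1.4113
S₂/S₁ = e^1.4113 ≈ 4.101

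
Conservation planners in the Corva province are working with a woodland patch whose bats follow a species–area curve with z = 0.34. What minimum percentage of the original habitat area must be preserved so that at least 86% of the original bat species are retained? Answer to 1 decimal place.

64.2%

Need (A_new/A_old)^0.34 = 0.86, so A_new/A_old = 0.86^(1/0.34) = 0.86^2.941
ln(A_new/A_old) = ln 0.86 / 0.34 = -0.1508 / 0.34 = -0.4436
A_new/A_old = e^-0.4436 ≈ 0.6417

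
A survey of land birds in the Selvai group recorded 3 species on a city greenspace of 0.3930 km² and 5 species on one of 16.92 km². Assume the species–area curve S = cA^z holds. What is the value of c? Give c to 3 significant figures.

3.41

z = ln(S₂/S₁) / ln(A₂/A₁) = ln(5/3) / ln(16.92/0.393) = 0.5108 / 3.7624 = 0.1358
c = S₁ / A₁^z = 3 / 0.393^0.1358 = 3 / 0.8809 = 3.406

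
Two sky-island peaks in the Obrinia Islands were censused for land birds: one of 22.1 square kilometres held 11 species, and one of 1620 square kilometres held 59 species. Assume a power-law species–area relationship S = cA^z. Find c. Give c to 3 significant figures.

z = ln(S₂/S₁) / ln(A₂/A₁) = ln(59/11) / ln(1620/22.1) = 1.6796 / 4.2946 = 0.3911
c = S₁ / A₁^z = 11 / 22.1^0.3911 = 11 / 3.356 = 3.278

3.28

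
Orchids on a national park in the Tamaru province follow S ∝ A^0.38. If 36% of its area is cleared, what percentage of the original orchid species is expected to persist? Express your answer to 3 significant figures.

S_new/S_old = (A_new/A_old)^z = 0.64^0.38
= exp(0.38 × ln 0.64) = exp(0.38 × -0.4463) = exp(-0.1696) ≈ 0.844

84.4%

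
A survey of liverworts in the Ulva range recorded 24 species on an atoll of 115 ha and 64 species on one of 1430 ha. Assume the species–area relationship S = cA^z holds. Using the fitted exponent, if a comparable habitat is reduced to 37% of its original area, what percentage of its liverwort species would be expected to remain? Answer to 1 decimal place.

z = ln(64/24) / ln(1430/115) = 0.9808 / 2.5205 = 0.3891
S_new/S_old = (A_new/A_old)^z = 0.37^0.3891 = exp(0.3891 × -0.9943) = 0.6792

67.9%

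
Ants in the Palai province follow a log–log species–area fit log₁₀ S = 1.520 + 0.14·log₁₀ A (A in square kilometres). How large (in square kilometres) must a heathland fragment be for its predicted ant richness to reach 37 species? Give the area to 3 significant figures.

37 = 33.11 × A^0.14  ⇒  A^0.14 = 37/33.11 = 1.117
ln A = ln(1.117) / 0.14 = 0.1110 / 0.14 = 0.7928
A = e^0.7928 ≈ 2.21 square kilometres

2.21 square kilometres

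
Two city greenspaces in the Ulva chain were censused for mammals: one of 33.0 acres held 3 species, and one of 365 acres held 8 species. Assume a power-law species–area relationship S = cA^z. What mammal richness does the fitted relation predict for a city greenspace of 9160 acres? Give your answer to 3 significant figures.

z = ln(8/3) / ln(365/33) = 0.9808 / 2.4034 = 0.4081
c = 3 / 33^0.4081 = 3 / 4.166 = 0.7201
S₃ = 0.7201 × 9160^0.4081 = 0.7201 × 41.39 ≈ 29.8

29.8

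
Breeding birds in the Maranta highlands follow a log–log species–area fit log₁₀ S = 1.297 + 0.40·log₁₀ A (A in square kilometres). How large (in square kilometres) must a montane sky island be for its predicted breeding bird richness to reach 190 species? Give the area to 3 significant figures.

190 = 19.82 × A^0.4  ⇒  A^0.4 = 190/19.82 = 9.589
ln A = ln(9.589) / 0.4 = 2.2606 / 0.4 = 5.6514
A = e^5.6514 ≈ 284.7 square kilometres

285 square kilometres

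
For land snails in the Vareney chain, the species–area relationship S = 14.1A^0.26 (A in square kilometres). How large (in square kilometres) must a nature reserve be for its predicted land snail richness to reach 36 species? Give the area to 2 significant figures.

37 square kilometres

36 = 14.1 × A^0.26  ⇒  A^0.26 = 36/14.1 = 2.553
ln A = ln(2.553) / 0.26 = 0.9373 / 0.26 = 3.6052
A = e^3.6052 ≈ 36.79 square kilometres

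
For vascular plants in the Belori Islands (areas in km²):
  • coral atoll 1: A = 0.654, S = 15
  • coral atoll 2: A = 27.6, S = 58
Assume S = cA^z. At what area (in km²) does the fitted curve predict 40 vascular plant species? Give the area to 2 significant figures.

z = ln(58/15) / ln(27.6/0.654) = 1.3524 / 3.7425 = 0.3614
c = 15 / 0.654^0.3614 = 15 / 0.8577 = 17.49
A = (40/17.49)^(1/0.3614) ⇒ ln A = ln(2.287)/0.3614 = 2.2896
A = e^2.2896 ≈ 9.871 km²

9.9 km²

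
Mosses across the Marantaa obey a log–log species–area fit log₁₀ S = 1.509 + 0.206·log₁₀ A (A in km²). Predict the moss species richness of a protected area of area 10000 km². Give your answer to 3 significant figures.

215

S = 32.28 × 10000^0.206 = 32.28 × 6.668 ≈ 215.3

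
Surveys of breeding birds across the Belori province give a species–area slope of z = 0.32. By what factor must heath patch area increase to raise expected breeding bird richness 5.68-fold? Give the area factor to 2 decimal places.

227.69

(A₂/A₁)^0.32 = 5.68, so A₂/A₁ = 5.68^(1/0.32) = 5.68^3.125
ln(A₂/A₁) = ln 5.68 / 0.32 = 1.7370 / 0.32 = 5.4280
A₂/A₁ = e^5.4280 ≈ 227.7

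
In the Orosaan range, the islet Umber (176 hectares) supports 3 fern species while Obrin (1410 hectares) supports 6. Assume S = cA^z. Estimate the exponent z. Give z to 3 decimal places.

0.333

Taking logs: ln S = ln c + z ln A, so z = (ln S₂ − ln S₁)/(ln A₂ − ln A₁).
z = ln(6/3) / ln(1410/176) = ln(2) / ln(8.011) = 0.6931 / 2.0809 = 0.3331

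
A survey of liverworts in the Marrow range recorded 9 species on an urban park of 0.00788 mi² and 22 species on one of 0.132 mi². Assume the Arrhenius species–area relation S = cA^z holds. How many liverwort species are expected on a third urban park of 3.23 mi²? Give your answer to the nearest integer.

61

z = ln(22/9) / ln(0.132/0.00788) = 0.8938 / 2.8185 = 0.3171
c = 9 / 0.00788^0.3171 = 9 / 0.2152 = 41.81
S₃ = 41.81 × 3.23^0.3171 = 41.81 × 1.45 ≈ 60.65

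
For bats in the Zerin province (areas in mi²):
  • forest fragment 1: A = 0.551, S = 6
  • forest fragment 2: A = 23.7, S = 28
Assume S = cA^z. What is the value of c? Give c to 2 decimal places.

7.66

z = ln(S₂/S₁) / ln(A₂/A₁) = ln(28/6) / ln(23.7/0.551) = 1.5404 / 3.7615 = 0.4095
c = S₁ / A₁^z = 6 / 0.551^0.4095 = 6 / 0.7834 = 7.659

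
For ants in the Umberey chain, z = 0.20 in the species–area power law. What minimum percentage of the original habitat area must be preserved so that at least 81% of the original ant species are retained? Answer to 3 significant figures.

34.9%

Need (A_new/A_old)^0.2 = 0.81, so A_new/A_old = 0.81^(1/0.2) = 0.81^5
ln(A_new/A_old) = ln 0.81 / 0.2 = -0.2107 / 0.2 = -1.0536
A_new/A_old = e^-1.0536 ≈ 0.3487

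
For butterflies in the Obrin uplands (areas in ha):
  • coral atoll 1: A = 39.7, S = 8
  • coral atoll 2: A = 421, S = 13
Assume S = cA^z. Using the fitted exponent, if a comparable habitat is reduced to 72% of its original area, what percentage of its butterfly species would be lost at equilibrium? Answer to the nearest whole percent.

z = ln(13/8) / ln(421/39.7) = 0.4855 / 2.3613 = 0.2056
S_new/S_old = (A_new/A_old)^z = 0.72^0.2056 = exp(0.2056 × -0.3285) = 0.9347
Fraction lost = 1 − 0.9347 = 0.06531

7%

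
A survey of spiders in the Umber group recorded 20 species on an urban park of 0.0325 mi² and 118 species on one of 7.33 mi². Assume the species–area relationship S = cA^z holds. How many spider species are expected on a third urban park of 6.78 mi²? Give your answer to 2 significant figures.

z = ln(118/20) / ln(7.33/0.0325) = 1.7750 / 5.4185 = 0.3276
c = 20 / 0.0325^0.3276 = 20 / 0.3255 = 61.45
S₃ = 61.45 × 6.78^0.3276 = 61.45 × 1.872 ≈ 115

120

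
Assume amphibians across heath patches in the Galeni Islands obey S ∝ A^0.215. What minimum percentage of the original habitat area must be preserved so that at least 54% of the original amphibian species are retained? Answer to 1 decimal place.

5.7%

Need (A_new/A_old)^0.215 = 0.54, so A_new/A_old = 0.54^(1/0.215) = 0.54^4.651
ln(A_new/A_old) = ln 0.54 / 0.215 = -0.6162 / 0.215 = -2.8660
A_new/A_old = e^-2.8660 ≈ 0.05693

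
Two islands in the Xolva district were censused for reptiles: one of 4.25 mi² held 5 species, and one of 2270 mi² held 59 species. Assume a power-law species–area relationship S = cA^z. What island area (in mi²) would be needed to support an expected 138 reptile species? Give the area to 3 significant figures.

19700 mi²

z = ln(59/5) / ln(2270/4.25) = 2.4681 / 6.2806 = 0.3930
c = 5 / 4.25^0.3930 = 5 / 1.766 = 2.832
A = (138/2.832)^(1/0.3930) ⇒ ln A = ln(48.74)/0.3930 = 9.8898
A = e^9.8898 ≈ 19729 mi²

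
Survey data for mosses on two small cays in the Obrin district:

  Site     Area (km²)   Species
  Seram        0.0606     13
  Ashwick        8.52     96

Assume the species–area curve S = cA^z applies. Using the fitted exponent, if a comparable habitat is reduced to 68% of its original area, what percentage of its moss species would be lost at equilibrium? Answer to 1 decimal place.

14.4%

z = ln(96/13) / ln(8.52/0.0606) = 1.9994 / 4.9459 = 0.4043
S_new/S_old = (A_new/A_old)^z = 0.68^0.4043 = exp(0.4043 × -0.3857) = 0.8556
Fraction lost = 1 − 0.8556 = 0.1444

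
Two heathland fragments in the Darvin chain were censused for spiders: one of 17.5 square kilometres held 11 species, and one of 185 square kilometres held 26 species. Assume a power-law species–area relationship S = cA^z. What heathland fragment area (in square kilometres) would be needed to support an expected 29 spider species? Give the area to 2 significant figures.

250 square kilometres

z = ln(26/11) / ln(185/17.5) = 0.8602 / 2.3582 = 0.3648
c = 11 / 17.5^0.3648 = 11 / 2.841 = 3.872
A = (29/3.872)^(1/0.3648) ⇒ ln A = ln(7.489)/0.3648 = 5.5197
A = e^5.5197 ≈ 249.6 square kilometres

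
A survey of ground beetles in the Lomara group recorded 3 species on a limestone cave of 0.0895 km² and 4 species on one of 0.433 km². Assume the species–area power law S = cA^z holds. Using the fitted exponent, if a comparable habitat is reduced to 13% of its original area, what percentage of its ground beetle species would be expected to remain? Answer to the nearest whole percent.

69%

z = ln(4/3) / ln(0.433/0.0895) = 0.2877 / 1.5765 = 0.1825
S_new/S_old = (A_new/A_old)^z = 0.13^0.1825 = exp(0.1825 × -2.0402) = 0.6891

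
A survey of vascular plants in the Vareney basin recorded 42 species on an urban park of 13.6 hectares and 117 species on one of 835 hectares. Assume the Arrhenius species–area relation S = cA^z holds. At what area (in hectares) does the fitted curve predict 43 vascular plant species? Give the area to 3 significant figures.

z = ln(117/42) / ln(835/13.6) = 1.0245 / 4.1174 = 0.2488
c = 42 / 13.6^0.2488 = 42 / 1.914 = 21.94
A = (43/21.94)^(1/0.2488) ⇒ ln A = ln(1.96)/0.2488 = 2.7046
A = e^2.7046 ≈ 14.95 hectares

14.9 hectares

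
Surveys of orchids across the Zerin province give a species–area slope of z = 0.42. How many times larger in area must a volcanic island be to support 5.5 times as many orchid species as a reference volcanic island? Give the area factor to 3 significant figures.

57.9

(A₂/A₁)^0.42 = 5.5, so A₂/A₁ = 5.5^(1/0.42) = 5.5^2.381
ln(A₂/A₁) = ln 5.5 / 0.42 = 1.7047 / 0.42 = 4.0589
A₂/A₁ = e^4.0589 ≈ 57.91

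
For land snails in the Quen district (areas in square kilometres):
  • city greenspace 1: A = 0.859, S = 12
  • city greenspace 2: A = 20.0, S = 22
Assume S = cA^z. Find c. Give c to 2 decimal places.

z = ln(S₂/S₁) / ln(A₂/A₁) = ln(22/12) / ln(20/0.859) = 0.6061 / 3.1477 = 0.1926
c = S₁ / A₁^z = 12 / 0.859^0.1926 = 12 / 0.9712 = 12.36

12.36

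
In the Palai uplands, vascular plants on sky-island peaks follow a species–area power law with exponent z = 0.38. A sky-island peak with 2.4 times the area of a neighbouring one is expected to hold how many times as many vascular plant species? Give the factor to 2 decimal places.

S₂/S₁ = (A₂/A₁)^z = 2.4^0.38
ln(S₂/S₁) = 0.38 × ln 2.4 = 0.38 × 0.8755 = 0.3327
S₂/S₁ = e^0.3327 ≈ 1.395

1.39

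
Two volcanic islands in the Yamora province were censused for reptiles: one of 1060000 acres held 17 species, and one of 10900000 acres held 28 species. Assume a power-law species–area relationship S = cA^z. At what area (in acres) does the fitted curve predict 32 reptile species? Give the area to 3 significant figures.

z = ln(28/17) / ln(10900000/1060000) = 0.4990 / 2.3305 = 0.2141
c = 17 / 1060000^0.2141 = 17 / 19.5 = 0.8717
A = (32/0.8717)^(1/0.2141) ⇒ ln A = ln(36.71)/0.2141 = 16.8279
A = e^16.8279 ≈ 20336337 acres

20300000 acres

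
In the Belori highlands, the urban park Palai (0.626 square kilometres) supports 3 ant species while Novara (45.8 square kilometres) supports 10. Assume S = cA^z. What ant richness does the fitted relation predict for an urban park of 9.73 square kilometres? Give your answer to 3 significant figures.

z = ln(10/3) / ln(45.8/0.626) = 1.2040 / 4.2927 = 0.2805
c = 3 / 0.626^0.2805 = 3 / 0.8769 = 3.421
S₃ = 3.421 × 9.73^0.2805 = 3.421 × 1.893 ≈ 6.476

6.48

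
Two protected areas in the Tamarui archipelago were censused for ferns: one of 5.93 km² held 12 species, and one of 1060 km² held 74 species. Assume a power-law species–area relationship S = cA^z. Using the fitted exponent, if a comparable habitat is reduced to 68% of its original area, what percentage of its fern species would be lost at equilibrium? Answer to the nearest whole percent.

z = ln(74/12) / ln(1060/5.93) = 1.8192 / 5.1860 = 0.3508
S_new/S_old = (A_new/A_old)^z = 0.68^0.3508 = exp(0.3508 × -0.3857) = 0.8735
Fraction lost = 1 − 0.8735 = 0.1265

13%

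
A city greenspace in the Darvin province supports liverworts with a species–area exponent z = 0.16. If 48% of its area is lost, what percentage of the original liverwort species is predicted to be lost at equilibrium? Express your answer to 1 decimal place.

9.9%

S_new/S_old = (A_new/A_old)^z = 0.52^0.16
= exp(0.16 × ln 0.52) = exp(0.16 × -0.6539) = exp(-0.1046) ≈ 0.9007
Fraction lost = 1 − 0.9007 = 0.09934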